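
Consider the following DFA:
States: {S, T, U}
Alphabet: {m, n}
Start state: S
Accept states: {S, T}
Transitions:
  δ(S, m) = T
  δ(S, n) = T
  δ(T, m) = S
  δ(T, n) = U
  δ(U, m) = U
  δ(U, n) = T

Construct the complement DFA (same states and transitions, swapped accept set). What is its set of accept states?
Complement accept states = All states \ Original accept states
= {S, T, U} \ {S, T}
{U}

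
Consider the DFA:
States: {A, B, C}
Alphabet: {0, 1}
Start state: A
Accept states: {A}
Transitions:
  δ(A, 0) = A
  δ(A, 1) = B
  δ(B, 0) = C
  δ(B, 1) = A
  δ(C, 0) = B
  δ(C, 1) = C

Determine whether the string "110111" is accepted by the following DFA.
Processing string "110111":
  A --1--> B
  B --1--> A
  A --0--> A
  A --1--> B
  B --1--> A
  A --1--> B
Final state: B
Accept states: {A}
No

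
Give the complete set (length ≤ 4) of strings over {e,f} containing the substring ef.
ef, eef, efe, eff, fef, eeef, eefe, eeff, efee, efef, effe, efff, feef, fefe, feff, ffef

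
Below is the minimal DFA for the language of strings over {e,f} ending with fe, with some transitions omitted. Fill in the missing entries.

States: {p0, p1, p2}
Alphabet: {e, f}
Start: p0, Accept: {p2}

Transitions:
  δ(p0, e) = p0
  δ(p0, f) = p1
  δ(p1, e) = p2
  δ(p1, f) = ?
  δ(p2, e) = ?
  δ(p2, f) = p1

From the language and accept set, identify what each state tracks — p0: no suffix match; p1: one trailing f; p2: suffix is fe.
Each missing δ(q, a) is the state matching the new tracked value after reading a.
δ(p1, f) = p1; δ(p2, e) = p0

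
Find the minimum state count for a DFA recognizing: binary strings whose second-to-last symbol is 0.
By Myhill–Nerode, count the distinguishable equivalence classes: 2^2 = 4 classes — the DFA must remember the last 2 symbols read; every pair of distinct length-2 suffixes is distinguishable by some continuation.
4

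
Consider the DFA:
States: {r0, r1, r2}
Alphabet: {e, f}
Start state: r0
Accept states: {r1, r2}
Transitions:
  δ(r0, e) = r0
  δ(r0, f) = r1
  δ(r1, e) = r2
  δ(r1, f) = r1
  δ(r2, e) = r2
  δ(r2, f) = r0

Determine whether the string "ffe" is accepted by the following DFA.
Processing string "ffe":
  r0 --f--> r1
  r1 --f--> r1
  r1 --e--> r2
Final state: r2
Accept states: {r1, r2}
Yes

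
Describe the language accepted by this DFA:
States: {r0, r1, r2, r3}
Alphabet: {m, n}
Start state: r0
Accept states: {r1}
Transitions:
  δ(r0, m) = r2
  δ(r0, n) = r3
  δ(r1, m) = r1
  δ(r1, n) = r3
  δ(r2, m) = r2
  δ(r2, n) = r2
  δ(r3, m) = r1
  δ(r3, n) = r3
Testing a few strings:
  'mm' → reject
  'nn' → reject
  'n' → reject
  'mnn' → reject
State roles: r0=no input read; r1=started with n, last symbol m; r2=started with m (dead); r3=started with n, last symbol n
All strings over {m,n} that start with n and end with m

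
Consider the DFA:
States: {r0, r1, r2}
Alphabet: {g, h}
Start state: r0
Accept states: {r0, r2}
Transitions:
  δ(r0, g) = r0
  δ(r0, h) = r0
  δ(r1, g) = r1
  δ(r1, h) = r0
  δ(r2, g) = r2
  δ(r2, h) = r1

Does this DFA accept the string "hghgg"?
Processing string "hghgg":
  r0 --h--> r0
  r0 --g--> r0
  r0 --h--> r0
  r0 --g--> r0
  r0 --g--> r0
Final state: r0
Accept states: {r0, r2}
Yes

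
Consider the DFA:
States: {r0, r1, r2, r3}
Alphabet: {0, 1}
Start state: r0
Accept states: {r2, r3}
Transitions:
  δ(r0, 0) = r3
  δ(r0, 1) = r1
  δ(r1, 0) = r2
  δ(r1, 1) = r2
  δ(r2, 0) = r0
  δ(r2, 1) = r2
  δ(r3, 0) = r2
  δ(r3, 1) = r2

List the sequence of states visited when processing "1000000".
read '1': r0 → r1
  read '0': r1 → r2
  read '0': r2 → r0
  read '0': r0 → r3
  read '0': r3 → r2
  read '0': r2 → r0
  read '0': r0 → r3
r0 -> r1 -> r2 -> r0 -> r3 -> r2 -> r0 -> r3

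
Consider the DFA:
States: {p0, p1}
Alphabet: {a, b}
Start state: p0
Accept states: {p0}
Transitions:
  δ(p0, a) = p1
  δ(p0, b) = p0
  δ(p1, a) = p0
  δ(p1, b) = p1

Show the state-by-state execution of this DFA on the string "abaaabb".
read 'a': p0 → p1
  read 'b': p1 → p1
  read 'a': p1 → p0
  read 'a': p0 → p1
  read 'a': p1 → p0
  read 'b': p0 → p0
  read 'b': p0 → p0
p0 -> p1 -> p1 -> p0 -> p1 -> p0 -> p0 -> p0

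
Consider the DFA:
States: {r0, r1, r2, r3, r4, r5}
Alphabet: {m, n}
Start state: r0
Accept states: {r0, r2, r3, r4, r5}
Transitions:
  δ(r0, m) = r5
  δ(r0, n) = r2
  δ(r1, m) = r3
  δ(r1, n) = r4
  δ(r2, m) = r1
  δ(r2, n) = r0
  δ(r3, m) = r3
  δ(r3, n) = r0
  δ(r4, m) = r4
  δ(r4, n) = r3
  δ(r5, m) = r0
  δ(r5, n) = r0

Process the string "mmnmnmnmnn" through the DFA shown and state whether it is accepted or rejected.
Processing string "mmnmnmnmnn":
  r0 --m--> r5
  r5 --m--> r0
  r0 --n--> r2
  r2 --m--> r1
  r1 --n--> r4
  r4 --m--> r4
  r4 --n--> r3
  r3 --m--> r3
  r3 --n--> r0
  r0 --n--> r2
Final state: r2
Accept states: {r0, r2, r3, r4, r5}
Yes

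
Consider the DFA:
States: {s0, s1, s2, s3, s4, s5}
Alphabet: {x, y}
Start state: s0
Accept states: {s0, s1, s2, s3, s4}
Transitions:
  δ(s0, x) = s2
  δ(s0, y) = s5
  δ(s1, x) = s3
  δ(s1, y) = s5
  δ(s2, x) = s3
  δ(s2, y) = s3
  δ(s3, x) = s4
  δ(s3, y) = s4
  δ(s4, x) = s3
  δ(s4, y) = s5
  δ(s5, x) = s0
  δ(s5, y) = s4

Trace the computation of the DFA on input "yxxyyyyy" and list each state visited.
read 'y': s0 → s5
  read 'x': s5 → s0
  read 'x': s0 → s2
  read 'y': s2 → s3
  read 'y': s3 → s4
  read 'y': s4 → s5
  read 'y': s5 → s4
  read 'y': s4 → s5
s0 -> s5 -> s0 -> s2 -> s3 -> s4 -> s5 -> s4 -> s5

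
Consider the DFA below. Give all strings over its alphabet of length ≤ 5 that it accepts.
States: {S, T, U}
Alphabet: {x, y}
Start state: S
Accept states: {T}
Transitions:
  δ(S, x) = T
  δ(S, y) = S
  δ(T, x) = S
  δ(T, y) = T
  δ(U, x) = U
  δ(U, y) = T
x, xy, yx, xxx, xyy, yxy, yyx, xxxy, xxyx, xyxx, xyyy, yxxx, yxyy, yyxy, yyyx, xxxxx, xxxyy, xxyxy, xxyyx, xyxxy, xyxyx, xyyxx, xyyyy, yxxxy, yxxyx, yxyxx, yxyyy, yyxxx, yyxyy, yyyxy, yyyyx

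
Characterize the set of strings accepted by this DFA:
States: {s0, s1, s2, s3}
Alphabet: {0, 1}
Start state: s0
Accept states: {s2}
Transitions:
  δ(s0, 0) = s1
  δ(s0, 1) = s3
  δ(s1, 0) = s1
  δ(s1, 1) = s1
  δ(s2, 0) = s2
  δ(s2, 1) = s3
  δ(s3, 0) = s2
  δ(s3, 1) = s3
Testing a few strings:
  '110' → accept
  '1' → reject
  '11' → reject
  '0100' → reject
State roles: s0=no input read; s1=started with 0 (dead); s2=started with 1, last symbol 0; s3=started with 1, last symbol 1
All binary strings that start with 1 and end with 0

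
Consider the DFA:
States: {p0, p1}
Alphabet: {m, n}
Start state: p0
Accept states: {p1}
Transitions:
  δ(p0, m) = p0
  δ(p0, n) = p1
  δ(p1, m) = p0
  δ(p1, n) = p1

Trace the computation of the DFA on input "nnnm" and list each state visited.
read 'n': p0 → p1
  read 'n': p1 → p1
  read 'n': p1 → p1
  read 'm': p1 → p0
p0 -> p1 -> p1 -> p1 -> p0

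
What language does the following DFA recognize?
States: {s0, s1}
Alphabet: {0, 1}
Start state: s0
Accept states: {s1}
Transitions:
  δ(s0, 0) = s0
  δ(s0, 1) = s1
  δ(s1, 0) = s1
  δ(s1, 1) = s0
Testing a few strings:
  '1' → accept
  '110' → reject
  '0' → reject
  '00' → reject
State roles: s0=even number of 1's so far; s1=odd number of 1's so far
All binary strings with an odd number of 1's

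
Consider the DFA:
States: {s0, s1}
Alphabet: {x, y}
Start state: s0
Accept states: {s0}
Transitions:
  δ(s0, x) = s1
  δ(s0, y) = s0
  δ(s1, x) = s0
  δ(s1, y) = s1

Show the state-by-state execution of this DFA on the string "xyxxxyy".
read 'x': s0 → s1
  read 'y': s1 → s1
  read 'x': s1 → s0
  read 'x': s0 → s1
  read 'x': s1 → s0
  read 'y': s0 → s0
  read 'y': s0 → s0
s0 -> s1 -> s1 -> s0 -> s1 -> s0 -> s0 -> s0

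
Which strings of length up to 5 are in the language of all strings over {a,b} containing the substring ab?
ab, aab, aba, abb, bab, aaab, aaba, aabb, abaa, abab, abba, abbb, baab, baba, babb, bbab, aaaab, aaaba, aaabb, aabaa, aabab, aabba, aabbb, abaaa, abaab, ababa, ababb, abbaa, abbab, abbba, abbbb, baaab, baaba, baabb, babaa, babab, babba, babbb, bbaab, bbaba, bbabb, bbbab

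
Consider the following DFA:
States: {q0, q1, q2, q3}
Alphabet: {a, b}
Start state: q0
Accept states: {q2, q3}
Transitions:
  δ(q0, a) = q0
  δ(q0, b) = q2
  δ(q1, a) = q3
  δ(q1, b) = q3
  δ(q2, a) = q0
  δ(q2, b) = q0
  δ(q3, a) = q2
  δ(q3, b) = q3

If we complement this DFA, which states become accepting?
Complement accept states = All states \ Original accept states
= {q0, q1, q2, q3} \ {q2, q3}
{q0, q1}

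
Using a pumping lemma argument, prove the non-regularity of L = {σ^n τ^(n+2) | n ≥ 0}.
Assume L is regular with pumping length p. Idea: pumping the σ-block breaks the fixed offset of 2.
Choose s = σ^p τ^(p+2) ∈ L. By the pumping lemma, s = xyz with |xy| ≤ p, |y| > 0, so y = σ^k with k ≥ 1. Then xy²z = σ^(p+k) τ^(p+2). For this to be in L we would need p+2 = (p+k)+2, i.e. k = 0, contradicting k ≥ 1. So xy²z ∉ L.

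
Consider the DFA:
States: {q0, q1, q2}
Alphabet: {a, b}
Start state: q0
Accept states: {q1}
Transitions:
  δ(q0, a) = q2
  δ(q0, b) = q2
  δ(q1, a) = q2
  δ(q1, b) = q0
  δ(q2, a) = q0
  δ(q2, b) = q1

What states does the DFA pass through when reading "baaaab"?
read 'b': q0 → q2
  read 'a': q2 → q0
  read 'a': q0 → q2
  read 'a': q2 → q0
  read 'a': q0 → q2
  read 'b': q2 → q1
q0 -> q2 -> q0 -> q2 -> q0 -> q2 -> q1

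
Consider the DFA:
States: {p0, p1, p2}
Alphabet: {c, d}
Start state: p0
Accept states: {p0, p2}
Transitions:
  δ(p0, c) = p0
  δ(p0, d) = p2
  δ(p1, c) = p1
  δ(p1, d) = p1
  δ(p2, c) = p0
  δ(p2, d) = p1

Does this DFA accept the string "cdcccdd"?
Processing string "cdcccdd":
  p0 --c--> p0
  p0 --d--> p2
  p2 --c--> p0
  p0 --c--> p0
  p0 --c--> p0
  p0 --d--> p2
  p2 --d--> p1
Final state: p1
Accept states: {p0, p2}
No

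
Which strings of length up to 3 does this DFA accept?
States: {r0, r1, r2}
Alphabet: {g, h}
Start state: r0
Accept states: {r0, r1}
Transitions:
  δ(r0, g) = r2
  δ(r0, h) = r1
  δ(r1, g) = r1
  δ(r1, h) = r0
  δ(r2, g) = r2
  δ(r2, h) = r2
ε, h, hg, hh, hgg, hgh, hhh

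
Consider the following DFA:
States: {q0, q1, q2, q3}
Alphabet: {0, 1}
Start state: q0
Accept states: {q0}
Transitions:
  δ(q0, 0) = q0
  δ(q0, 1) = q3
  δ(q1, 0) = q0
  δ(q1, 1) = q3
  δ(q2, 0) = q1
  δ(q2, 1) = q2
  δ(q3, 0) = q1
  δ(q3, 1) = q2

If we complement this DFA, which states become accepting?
Complement accept states = All states \ Original accept states
= {q0, q1, q2, q3} \ {q0}
{q1, q2, q3}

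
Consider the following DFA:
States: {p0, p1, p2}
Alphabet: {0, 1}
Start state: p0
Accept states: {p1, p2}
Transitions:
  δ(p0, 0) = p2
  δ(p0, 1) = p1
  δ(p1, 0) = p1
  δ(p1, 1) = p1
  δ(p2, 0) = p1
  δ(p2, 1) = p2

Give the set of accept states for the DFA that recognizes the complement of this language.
Complement accept states = All states \ Original accept states
= {p0, p1, p2} \ {p1, p2}
{p0}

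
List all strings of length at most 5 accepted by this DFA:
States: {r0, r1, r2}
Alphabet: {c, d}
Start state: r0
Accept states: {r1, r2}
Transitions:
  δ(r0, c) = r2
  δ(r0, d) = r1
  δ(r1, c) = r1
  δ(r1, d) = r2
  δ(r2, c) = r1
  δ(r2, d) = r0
c, d, cc, dc, dd, ccc, ccd, cdc, cdd, dcc, dcd, ddc, cccc, cccd, ccdc, cdcc, cddc, cddd, dccc, dccd, dcdc, ddcc, ddcd, dddc, dddd, ccccc, ccccd, cccdc, ccdcc, ccdcd, ccddc, ccddd, cdccc, cdccd, cdcdc, cdcdd, cddcc, cddcd, cdddc, dcccc, dcccd, dccdc, dcdcc, dcdcd, dcddc, dcddd, ddccc, ddccd, ddcdc, dddcc, ddddc, ddddd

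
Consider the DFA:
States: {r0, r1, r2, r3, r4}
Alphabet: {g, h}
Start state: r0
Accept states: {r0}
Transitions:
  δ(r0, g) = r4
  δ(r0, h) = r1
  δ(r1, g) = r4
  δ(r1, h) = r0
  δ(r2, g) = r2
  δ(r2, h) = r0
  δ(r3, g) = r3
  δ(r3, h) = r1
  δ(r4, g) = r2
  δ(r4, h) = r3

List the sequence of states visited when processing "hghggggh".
read 'h': r0 → r1
  read 'g': r1 → r4
  read 'h': r4 → r3
  read 'g': r3 → r3
  read 'g': r3 → r3
  read 'g': r3 → r3
  read 'g': r3 → r3
  read 'h': r3 → r1
r0 -> r1 -> r4 -> r3 -> r3 -> r3 -> r3 -> r3 -> r1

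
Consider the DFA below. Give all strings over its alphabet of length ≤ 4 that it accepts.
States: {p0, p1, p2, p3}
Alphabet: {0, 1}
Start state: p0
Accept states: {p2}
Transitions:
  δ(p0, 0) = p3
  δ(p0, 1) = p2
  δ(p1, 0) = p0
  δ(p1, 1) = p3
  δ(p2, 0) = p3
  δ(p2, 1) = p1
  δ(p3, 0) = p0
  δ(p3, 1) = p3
1, 001, 0101, 1001, 1101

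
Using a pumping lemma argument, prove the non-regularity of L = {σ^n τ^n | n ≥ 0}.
Assume L is regular with pumping length p. Idea: pumping the σ-block changes the count balance.
Choose s = σ^p τ^p (length 2p ≥ p). By the pumping lemma, s = xyz with |xy| ≤ p, |y| > 0. So y = σ^k for some k > 0 (since xy is entirely within the σ's). Pumping gives xy²z = σ^(p+k) τ^p, which is not in L since p+k ≠ p.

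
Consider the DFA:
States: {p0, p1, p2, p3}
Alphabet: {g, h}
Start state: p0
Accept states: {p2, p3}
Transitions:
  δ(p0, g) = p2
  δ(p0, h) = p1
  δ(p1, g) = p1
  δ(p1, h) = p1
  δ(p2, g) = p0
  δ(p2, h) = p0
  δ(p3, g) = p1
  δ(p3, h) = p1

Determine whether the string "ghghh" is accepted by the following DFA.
Processing string "ghghh":
  p0 --g--> p2
  p2 --h--> p0
  p0 --g--> p2
  p2 --h--> p0
  p0 --h--> p1
Final state: p1
Accept states: {p2, p3}
No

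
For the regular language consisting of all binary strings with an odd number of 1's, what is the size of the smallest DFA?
By Myhill–Nerode, count the distinguishable equivalence classes: two classes — parity of the count of 1's.
2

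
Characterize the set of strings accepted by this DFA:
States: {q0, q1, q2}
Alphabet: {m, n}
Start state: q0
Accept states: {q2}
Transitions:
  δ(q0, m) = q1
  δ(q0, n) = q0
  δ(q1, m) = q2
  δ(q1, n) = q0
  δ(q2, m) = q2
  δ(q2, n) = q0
Testing a few strings:
  'mmn' → reject
  'nnnn' → reject
  'n' → reject
  'nnm' → reject
State roles: q0=last symbol not m; q1=one trailing m; q2=two trailing m's
All strings over {m,n} ending with mm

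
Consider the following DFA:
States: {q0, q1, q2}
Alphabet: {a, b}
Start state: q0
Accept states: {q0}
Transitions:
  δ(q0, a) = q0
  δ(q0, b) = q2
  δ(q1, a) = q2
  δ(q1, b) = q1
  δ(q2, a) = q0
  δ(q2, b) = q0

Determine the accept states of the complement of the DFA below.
Complement accept states = All states \ Original accept states
= {q0, q1, q2} \ {q0}
{q1, q2}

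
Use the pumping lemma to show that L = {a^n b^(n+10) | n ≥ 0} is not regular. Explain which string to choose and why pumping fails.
Assume L is regular with pumping length p. Idea: pumping the a-block breaks the fixed offset of 10.
Choose s = a^p b^(p+10) ∈ L. By the pumping lemma, s = xyz with |xy| ≤ p, |y| > 0, so y = a^k with k ≥ 1. Then xy²z = a^(p+k) b^(p+10). For this to be in L we would need p+10 = (p+k)+10, i.e. k = 0, contradicting k ≥ 1. So xy²z ∉ L.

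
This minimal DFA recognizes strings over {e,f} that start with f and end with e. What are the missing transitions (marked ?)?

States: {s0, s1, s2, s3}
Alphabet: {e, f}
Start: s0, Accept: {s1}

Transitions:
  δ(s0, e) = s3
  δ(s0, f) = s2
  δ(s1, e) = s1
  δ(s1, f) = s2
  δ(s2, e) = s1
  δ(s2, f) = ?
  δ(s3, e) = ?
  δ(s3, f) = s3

From the language and accept set, identify what each state tracks — s0: no input read; s1: started with f, last symbol e; s2: started with f, last symbol f; s3: started with e (dead).
Each missing δ(q, a) is the state matching the new tracked value after reading a.
δ(s2, f) = s2; δ(s3, e) = s3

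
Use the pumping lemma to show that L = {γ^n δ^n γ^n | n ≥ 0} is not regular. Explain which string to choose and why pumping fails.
Assume L is regular with pumping length p. Idea: pumping the first γ-block unbalances it against the other two.
Choose s = γ^p δ^p γ^p ∈ L (|s| = 3p ≥ p). By the pumping lemma, s = xyz with |xy| ≤ p, |y| > 0, so y = γ^k with k ≥ 1, inside the first γ-block. Then xy²z = γ^(p+k) δ^p γ^p. The first block has length p+k ≠ p, so the three block lengths are no longer equal and xy²z ∉ L.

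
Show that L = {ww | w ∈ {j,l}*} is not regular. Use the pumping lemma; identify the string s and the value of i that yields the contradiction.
Assume L is regular with pumping length p. Idea: pumping the leading j-block breaks the equality of the two halves.
Choose s = j^p l j^p l ∈ L (with w = j^p l). |s| = 2p+2 ≥ p. By the pumping lemma, s = xyz with |xy| ≤ p, |y| > 0, so y = j^k with k ≥ 1, in the first j-block. Then xy²z = j^(p+k) l j^p l, of length 2p+2+k. If k is odd this length is odd, so it cannot be of the form ww. If k is even, each half has length p+1+k/2 ≤ p+k, so the first half lies entirely inside the leading j-block and contains no l, while the second half ends in l; the halves differ. Either way xy²z ∉ L.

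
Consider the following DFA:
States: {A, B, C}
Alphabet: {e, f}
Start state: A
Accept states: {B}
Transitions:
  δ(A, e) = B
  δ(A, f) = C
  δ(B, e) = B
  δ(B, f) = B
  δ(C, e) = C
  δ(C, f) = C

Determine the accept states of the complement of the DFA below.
Complement accept states = All states \ Original accept states
= {A, B, C} \ {B}
{A, C}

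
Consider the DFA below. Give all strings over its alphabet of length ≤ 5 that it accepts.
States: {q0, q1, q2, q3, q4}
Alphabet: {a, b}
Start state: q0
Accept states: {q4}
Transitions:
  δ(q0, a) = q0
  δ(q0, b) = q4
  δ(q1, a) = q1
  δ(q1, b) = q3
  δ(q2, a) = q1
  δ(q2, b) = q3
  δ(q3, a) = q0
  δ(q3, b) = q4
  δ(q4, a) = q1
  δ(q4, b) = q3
b, ab, aab, bbb, aaab, abbb, babb, bbab, aaaab, aabbb, ababb, abbab, baabb, babab, bbaab, bbbbb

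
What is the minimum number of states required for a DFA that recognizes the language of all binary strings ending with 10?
By Myhill–Nerode, count the distinguishable equivalence classes: 3 classes — one per longest suffix of the input that is a prefix of '10' (lengths 0 through 2); only the length-2 class is accepting.
3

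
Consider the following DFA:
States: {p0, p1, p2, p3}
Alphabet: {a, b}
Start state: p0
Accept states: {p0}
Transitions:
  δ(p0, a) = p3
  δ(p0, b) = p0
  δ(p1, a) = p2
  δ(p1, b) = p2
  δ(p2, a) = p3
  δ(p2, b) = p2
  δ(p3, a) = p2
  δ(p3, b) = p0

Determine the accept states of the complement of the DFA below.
Complement accept states = All states \ Original accept states
= {p0, p1, p2, p3} \ {p0}
{p1, p2, p3}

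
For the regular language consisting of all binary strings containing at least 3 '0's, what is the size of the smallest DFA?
By Myhill–Nerode, count the distinguishable equivalence classes: 4 classes — having seen 0, 1, 2, or ≥3 copies of '0'; any two classes i < j (j ≤ 3) are distinguished by the string 0^(3−j), which takes class j to 3 copies (accepted) but leaves class i below 3 (rejected).
4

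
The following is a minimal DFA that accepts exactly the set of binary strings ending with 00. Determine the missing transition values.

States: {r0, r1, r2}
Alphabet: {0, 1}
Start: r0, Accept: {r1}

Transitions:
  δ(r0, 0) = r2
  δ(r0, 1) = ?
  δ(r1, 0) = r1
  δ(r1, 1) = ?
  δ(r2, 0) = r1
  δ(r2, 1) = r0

From the language and accept set, identify what each state tracks — r0: last symbol not 0; r1: two trailing 0's; r2: one trailing 0.
Each missing δ(q, a) is the state matching the new tracked value after reading a.
δ(r0, 1) = r0; δ(r1, 1) = r0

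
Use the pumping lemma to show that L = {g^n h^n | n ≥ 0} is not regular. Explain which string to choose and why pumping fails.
Assume L is regular with pumping length p. Idea: pumping the g-block changes the count balance.
Choose s = g^p h^p (length 2p ≥ p). By the pumping lemma, s = xyz with |xy| ≤ p, |y| > 0. So y = g^k for some k > 0 (since xy is entirely within the g's). Pumping gives xy²z = g^(p+k) h^p, which is not in L since p+k ≠ p.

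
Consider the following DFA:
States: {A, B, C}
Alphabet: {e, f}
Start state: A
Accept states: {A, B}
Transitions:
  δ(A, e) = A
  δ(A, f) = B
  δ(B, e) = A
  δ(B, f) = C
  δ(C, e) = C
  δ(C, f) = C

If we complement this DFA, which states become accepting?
Complement accept states = All states \ Original accept states
= {A, B, C} \ {A, B}
{C}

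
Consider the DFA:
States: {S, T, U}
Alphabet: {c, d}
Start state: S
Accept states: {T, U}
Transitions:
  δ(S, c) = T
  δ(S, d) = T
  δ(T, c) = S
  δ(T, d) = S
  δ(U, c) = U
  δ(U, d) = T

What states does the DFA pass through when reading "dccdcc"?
read 'd': S → T
  read 'c': T → S
  read 'c': S → T
  read 'd': T → S
  read 'c': S → T
  read 'c': T → S
S -> T -> S -> T -> S -> T -> S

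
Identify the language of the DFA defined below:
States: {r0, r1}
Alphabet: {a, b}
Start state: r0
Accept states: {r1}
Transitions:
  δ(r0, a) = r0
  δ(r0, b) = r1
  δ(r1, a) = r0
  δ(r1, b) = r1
Testing a few strings:
  'b' → accept
  'aba' → reject
  'aab' → accept
  'bb' → accept
State roles: r0=last symbol not b; r1=last symbol is b
All strings over {a,b} ending with b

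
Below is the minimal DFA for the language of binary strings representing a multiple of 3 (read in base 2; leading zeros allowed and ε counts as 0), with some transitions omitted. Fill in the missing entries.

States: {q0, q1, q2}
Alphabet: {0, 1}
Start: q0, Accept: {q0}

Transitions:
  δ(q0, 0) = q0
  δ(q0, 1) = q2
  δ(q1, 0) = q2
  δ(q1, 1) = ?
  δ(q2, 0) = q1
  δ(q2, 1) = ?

From the language and accept set, identify what each state tracks — q0: value ≡ 0 (mod 3); q1: value ≡ 2 (mod 3); q2: value ≡ 1 (mod 3).
Each missing δ(q, a) is the state matching the new tracked value after reading a.
δ(q1, 1) = q1; δ(q2, 1) = q0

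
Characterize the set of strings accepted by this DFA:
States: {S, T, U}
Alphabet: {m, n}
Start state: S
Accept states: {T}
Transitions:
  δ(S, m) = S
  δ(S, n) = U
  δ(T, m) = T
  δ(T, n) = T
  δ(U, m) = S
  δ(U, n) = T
Testing a few strings:
  'm' → reject
  'n' → reject
  'nn' → accept
  'mmm' → reject
State roles: S=no progress toward nn; T=substring nn seen; U=one trailing n
All strings over {m,n} containing the substring nn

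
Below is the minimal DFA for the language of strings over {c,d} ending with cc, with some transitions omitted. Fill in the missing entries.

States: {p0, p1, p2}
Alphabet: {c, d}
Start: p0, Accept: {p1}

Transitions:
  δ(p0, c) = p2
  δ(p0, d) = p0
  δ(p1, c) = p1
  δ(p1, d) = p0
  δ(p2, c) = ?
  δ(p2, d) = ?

From the language and accept set, identify what each state tracks — p0: last symbol not c; p1: two trailing c's; p2: one trailing c.
Each missing δ(q, a) is the state matching the new tracked value after reading a.
δ(p2, c) = p1; δ(p2, d) = p0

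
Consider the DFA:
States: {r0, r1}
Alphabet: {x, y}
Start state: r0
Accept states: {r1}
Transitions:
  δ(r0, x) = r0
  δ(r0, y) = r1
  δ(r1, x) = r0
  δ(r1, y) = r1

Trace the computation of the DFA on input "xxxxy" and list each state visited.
read 'x': r0 → r0
  read 'x': r0 → r0
  read 'x': r0 → r0
  read 'x': r0 → r0
  read 'y': r0 → r1
r0 -> r0 -> r0 -> r0 -> r0 -> r1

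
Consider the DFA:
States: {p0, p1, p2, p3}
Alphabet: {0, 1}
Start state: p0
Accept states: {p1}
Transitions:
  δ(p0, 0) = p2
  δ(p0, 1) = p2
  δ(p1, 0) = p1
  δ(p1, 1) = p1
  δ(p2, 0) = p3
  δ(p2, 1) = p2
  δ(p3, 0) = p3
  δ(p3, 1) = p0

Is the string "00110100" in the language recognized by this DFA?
Processing string "00110100":
  p0 --0--> p2
  p2 --0--> p3
  p3 --1--> p0
  p0 --1--> p2
  p2 --0--> p3
  p3 --1--> p0
  p0 --0--> p2
  p2 --0--> p3
Final state: p3
Accept states: {p1}
No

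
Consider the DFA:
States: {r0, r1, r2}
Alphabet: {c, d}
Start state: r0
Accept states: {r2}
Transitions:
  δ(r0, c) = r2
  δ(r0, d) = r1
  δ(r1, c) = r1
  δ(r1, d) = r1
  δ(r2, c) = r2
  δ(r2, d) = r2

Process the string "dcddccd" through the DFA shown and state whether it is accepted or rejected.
Processing string "dcddccd":
  r0 --d--> r1
  r1 --c--> r1
  r1 --d--> r1
  r1 --d--> r1
  r1 --c--> r1
  r1 --c--> r1
  r1 --d--> r1
Final state: r1
Accept states: {r2}
No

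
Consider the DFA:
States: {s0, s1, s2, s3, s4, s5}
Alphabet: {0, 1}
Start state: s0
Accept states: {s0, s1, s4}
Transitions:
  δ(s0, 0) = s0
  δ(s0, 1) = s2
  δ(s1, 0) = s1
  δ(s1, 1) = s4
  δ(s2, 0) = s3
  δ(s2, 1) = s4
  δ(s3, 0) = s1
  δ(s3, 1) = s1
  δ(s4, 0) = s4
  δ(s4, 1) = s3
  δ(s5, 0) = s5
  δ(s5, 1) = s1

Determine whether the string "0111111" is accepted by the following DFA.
Processing string "0111111":
  s0 --0--> s0
  s0 --1--> s2
  s2 --1--> s4
  s4 --1--> s3
  s3 --1--> s1
  s1 --1--> s4
  s4 --1--> s3
Final state: s3
Accept states: {s0, s1, s4}
No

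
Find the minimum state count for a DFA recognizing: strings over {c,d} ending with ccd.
By Myhill–Nerode, count the distinguishable equivalence classes: 4 classes — one per longest suffix of the input that is a prefix of 'ccd' (lengths 0 through 3); only the length-3 class is accepting.
4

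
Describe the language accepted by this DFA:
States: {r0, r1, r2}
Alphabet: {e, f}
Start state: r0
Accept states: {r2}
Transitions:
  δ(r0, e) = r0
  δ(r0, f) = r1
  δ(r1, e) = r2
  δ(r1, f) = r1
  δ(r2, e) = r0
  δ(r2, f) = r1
Testing a few strings:
  'e' → reject
  'ff' → reject
  'efe' → accept
  'fee' → reject
State roles: r0=no suffix match; r1=one trailing f; r2=suffix is fe
All strings over {e,f} ending with fe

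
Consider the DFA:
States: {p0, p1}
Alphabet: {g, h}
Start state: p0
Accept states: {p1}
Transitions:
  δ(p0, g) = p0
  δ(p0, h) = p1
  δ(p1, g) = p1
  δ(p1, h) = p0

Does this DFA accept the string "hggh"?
Processing string "hggh":
  p0 --h--> p1
  p1 --g--> p1
  p1 --g--> p1
  p1 --h--> p0
Final state: p0
Accept states: {p1}
No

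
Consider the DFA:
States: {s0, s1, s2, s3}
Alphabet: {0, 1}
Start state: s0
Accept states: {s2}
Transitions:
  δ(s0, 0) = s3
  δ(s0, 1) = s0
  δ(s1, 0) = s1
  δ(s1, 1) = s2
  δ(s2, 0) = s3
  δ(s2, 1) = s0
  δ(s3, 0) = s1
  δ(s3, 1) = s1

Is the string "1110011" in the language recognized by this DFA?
Processing string "1110011":
  s0 --1--> s0
  s0 --1--> s0
  s0 --1--> s0
  s0 --0--> s3
  s3 --0--> s1
  s1 --1--> s2
  s2 --1--> s0
Final state: s0
Accept states: {s2}
No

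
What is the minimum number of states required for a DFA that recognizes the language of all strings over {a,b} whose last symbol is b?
By Myhill–Nerode, count the distinguishable equivalence classes: 2^1 = 2 classes — the DFA must remember the last 1 symbol read; every pair of distinct length-1 suffixes is distinguishable by some continuation.
2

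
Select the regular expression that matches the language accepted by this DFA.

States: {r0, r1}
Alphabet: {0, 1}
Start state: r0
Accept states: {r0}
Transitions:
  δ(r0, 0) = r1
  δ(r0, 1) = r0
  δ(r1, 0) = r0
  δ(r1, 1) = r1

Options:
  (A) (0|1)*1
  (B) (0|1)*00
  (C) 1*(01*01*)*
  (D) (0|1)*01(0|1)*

Check each option against the DFA on short strings; one disagreement eliminates an option:
  (A) (0|1)*1: on ε the DFA stays in r0 and accepts (r0 ∈ Accept), but the regex does not match it → eliminate
  (B) (0|1)*00: on ε the DFA stays in r0 and accepts (r0 ∈ Accept), but the regex does not match it → eliminate
  (C) 1*(01*01*)*: agrees with the DFA on every string of length ≤ 6
  (D) (0|1)*01(0|1)*: on ε the DFA stays in r0 and accepts (r0 ∈ Accept), but the regex does not match it → eliminate
Only (C) is consistent with the DFA.
(C) 1*(01*01*)*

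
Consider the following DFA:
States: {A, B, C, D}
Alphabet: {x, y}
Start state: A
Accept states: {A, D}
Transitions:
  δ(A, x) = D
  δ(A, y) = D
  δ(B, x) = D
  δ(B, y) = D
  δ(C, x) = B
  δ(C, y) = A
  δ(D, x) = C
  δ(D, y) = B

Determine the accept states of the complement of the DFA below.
Complement accept states = All states \ Original accept states
= {A, B, C, D} \ {A, D}
{B, C}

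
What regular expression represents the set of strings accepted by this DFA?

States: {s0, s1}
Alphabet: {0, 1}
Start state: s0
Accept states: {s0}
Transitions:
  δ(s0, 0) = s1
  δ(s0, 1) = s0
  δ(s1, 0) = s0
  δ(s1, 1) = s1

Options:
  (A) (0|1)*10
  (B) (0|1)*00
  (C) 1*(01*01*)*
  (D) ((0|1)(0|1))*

Check each option against the DFA on short strings; one disagreement eliminates an option:
  (A) (0|1)*10: on ε the DFA stays in s0 and accepts (s0 ∈ Accept), but the regex does not match it → eliminate
  (B) (0|1)*00: on ε the DFA stays in s0 and accepts (s0 ∈ Accept), but the regex does not match it → eliminate
  (C) 1*(01*01*)*: agrees with the DFA on every string of length ≤ 6
  (D) ((0|1)(0|1))*: on '1' the DFA goes s0 → s0 and accepts (s0 ∈ Accept), but the regex does not match it → eliminate
Only (C) is consistent with the DFA.
(C) 1*(01*01*)*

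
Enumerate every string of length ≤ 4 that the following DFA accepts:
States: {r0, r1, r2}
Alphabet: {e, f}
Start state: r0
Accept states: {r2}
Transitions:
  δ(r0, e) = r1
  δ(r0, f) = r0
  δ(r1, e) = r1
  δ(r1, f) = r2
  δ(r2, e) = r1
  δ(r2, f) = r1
ef, eef, fef, eeef, efef, efff, feef, ffef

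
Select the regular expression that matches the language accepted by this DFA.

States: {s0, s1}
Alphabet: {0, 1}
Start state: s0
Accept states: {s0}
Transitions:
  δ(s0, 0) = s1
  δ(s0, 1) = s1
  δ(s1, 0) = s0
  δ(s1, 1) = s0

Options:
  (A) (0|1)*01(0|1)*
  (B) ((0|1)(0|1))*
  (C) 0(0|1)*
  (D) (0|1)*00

Check each option against the DFA on short strings; one disagreement eliminates an option:
  (A) (0|1)*01(0|1)*: on ε the DFA stays in s0 and accepts (s0 ∈ Accept), but the regex does not match it → eliminate
  (B) ((0|1)(0|1))*: agrees with the DFA on every string of length ≤ 6
  (C) 0(0|1)*: on ε the DFA stays in s0 and accepts (s0 ∈ Accept), but the regex does not match it → eliminate
  (D) (0|1)*00: on ε the DFA stays in s0 and accepts (s0 ∈ Accept), but the regex does not match it → eliminate
Only (B) is consistent with the DFA.
(B) ((0|1)(0|1))*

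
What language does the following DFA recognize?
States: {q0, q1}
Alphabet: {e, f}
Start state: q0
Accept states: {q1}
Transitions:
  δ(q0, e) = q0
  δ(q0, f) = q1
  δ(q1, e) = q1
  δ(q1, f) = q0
Testing a few strings:
  'e' → reject
  'ff' → reject
  'fee' → accept
  'fff' → accept
State roles: q0=even number of f's so far; q1=odd number of f's so far
All strings over {e,f} with an odd number of f's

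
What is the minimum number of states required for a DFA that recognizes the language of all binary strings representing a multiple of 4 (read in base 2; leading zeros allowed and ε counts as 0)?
By Myhill–Nerode, count the distinguishable equivalence classes: three classes — value mod 4 is 0, 2, or odd (residues 1 and 3 are indistinguishable: 2r+b mod 4 depends only on r mod 2).
3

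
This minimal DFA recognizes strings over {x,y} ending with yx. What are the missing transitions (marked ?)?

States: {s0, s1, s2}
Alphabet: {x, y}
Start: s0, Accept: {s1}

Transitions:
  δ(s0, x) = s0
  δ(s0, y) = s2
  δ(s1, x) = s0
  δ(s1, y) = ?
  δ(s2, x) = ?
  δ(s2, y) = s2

From the language and accept set, identify what each state tracks — s0: no suffix match; s1: suffix is yx; s2: one trailing y.
Each missing δ(q, a) is the state matching the new tracked value after reading a.
δ(s1, y) = s2; δ(s2, x) = s1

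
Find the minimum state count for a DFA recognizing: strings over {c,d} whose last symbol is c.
By Myhill–Nerode, count the distinguishable equivalence classes: 2^1 = 2 classes — the DFA must remember the last 1 symbol read; every pair of distinct length-1 suffixes is distinguishable by some continuation.
2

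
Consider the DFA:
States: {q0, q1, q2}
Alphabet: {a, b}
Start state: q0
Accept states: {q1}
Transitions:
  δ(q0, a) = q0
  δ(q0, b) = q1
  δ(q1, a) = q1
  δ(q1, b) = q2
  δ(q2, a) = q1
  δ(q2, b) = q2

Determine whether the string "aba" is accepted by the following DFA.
Processing string "aba":
  q0 --a--> q0
  q0 --b--> q1
  q1 --a--> q1
Final state: q1
Accept states: {q1}
Yes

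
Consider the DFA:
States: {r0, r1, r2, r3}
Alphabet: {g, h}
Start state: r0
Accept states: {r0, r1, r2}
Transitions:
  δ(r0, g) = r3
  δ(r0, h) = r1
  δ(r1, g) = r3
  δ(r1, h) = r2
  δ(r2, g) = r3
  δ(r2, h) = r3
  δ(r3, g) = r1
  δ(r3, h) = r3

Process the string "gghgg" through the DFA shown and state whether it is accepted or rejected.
Processing string "gghgg":
  r0 --g--> r3
  r3 --g--> r1
  r1 --h--> r2
  r2 --g--> r3
  r3 --g--> r1
Final state: r1
Accept states: {r0, r1, r2}
Yes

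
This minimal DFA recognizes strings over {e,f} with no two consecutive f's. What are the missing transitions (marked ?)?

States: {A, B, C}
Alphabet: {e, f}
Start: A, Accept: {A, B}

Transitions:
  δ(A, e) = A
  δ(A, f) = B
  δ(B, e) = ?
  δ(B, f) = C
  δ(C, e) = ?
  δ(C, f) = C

From the language and accept set, identify what each state tracks — A: last symbol not f (ok); B: last symbol f (ok); C: saw ff (dead).
Each missing δ(q, a) is the state matching the new tracked value after reading a.
δ(B, e) = A; δ(C, e) = C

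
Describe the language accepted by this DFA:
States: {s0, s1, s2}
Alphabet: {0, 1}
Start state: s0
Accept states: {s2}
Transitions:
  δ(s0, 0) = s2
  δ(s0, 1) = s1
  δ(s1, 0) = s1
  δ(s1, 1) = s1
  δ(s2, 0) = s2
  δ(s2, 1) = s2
Testing a few strings:
  '0' → accept
  '01' → accept
  '11' → reject
  '10' → reject
State roles: s0=no input read; s1=started with 1 (dead); s2=started with 0
All binary strings starting with 0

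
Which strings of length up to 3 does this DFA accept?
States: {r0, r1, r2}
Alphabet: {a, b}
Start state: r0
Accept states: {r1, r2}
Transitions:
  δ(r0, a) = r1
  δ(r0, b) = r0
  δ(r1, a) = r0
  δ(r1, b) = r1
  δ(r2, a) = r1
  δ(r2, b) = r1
a, ab, ba, aaa, abb, bab, bba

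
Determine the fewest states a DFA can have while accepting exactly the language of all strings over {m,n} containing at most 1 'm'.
By Myhill–Nerode, count the distinguishable equivalence classes: 3 classes — having seen 0, 1, or >1 copies of 'm'; counts 0 through 1 are accepting and >1 is dead.
3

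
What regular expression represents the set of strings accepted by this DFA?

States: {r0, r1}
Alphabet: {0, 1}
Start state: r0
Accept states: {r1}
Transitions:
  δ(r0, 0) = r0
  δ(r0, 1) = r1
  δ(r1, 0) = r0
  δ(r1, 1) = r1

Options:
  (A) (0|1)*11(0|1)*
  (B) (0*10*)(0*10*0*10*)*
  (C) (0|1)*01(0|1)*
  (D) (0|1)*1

Check each option against the DFA on short strings; one disagreement eliminates an option:
  (A) (0|1)*11(0|1)*: on '1' the DFA goes r0 → r1 and accepts (r1 ∈ Accept), but the regex does not match it → eliminate
  (B) (0*10*)(0*10*0*10*)*: on '10' the DFA goes r0 → r1 → r0 and rejects (r0 ∉ Accept), but the regex matches it → eliminate
  (C) (0|1)*01(0|1)*: on '1' the DFA goes r0 → r1 and accepts (r1 ∈ Accept), but the regex does not match it → eliminate
  (D) (0|1)*1: agrees with the DFA on every string of length ≤ 6
Only (D) is consistent with the DFA.
(D) (0|1)*1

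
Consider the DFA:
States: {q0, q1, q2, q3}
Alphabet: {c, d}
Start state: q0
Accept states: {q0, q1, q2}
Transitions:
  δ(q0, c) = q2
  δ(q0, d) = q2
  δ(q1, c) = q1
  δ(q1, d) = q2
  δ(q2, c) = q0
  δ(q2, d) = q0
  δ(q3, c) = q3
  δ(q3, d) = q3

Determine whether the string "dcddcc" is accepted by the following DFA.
Processing string "dcddcc":
  q0 --d--> q2
  q2 --c--> q0
  q0 --d--> q2
  q2 --d--> q0
  q0 --c--> q2
  q2 --c--> q0
Final state: q0
Accept states: {q0, q1, q2}
Yes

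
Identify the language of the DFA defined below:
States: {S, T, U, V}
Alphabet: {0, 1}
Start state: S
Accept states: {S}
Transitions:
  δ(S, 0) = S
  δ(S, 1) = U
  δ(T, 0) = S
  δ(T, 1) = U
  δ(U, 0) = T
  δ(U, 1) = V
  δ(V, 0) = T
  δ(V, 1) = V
Testing a few strings:
  '10' → reject
  '1001' → reject
  '01' → reject
  '011' → reject
State roles: S=value ≡ 0 (mod 4); T=value ≡ 2 (mod 4); U=value ≡ 1 (mod 4); V=value ≡ 3 (mod 4)
All binary strings representing a multiple of 4 (read in base 2; leading zeros allowed and ε counts as 0)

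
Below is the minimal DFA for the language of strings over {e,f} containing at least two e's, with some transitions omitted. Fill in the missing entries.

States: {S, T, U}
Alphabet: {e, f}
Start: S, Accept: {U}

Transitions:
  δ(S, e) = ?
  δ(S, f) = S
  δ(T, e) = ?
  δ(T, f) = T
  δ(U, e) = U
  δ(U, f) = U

From the language and accept set, identify what each state tracks — S: zero e's seen; T: one e seen; U: ≥ two e's seen.
Each missing δ(q, a) is the state matching the new tracked value after reading a.
δ(S, e) = T; δ(T, e) = U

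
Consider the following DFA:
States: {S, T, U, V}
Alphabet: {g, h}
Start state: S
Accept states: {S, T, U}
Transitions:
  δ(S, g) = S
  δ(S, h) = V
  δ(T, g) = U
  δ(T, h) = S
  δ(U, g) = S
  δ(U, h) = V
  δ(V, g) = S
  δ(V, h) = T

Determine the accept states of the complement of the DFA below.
Complement accept states = All states \ Original accept states
= {S, T, U, V} \ {S, T, U}
{V}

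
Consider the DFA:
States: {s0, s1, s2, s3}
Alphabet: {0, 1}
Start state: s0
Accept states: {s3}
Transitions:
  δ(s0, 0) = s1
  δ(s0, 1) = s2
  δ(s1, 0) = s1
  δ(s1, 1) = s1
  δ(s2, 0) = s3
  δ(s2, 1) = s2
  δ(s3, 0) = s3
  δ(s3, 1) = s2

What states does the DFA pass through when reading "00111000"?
read '0': s0 → s1
  read '0': s1 → s1
  read '1': s1 → s1
  read '1': s1 → s1
  read '1': s1 → s1
  read '0': s1 → s1
  read '0': s1 → s1
  read '0': s1 → s1
s0 -> s1 -> s1 -> s1 -> s1 -> s1 -> s1 -> s1 -> s1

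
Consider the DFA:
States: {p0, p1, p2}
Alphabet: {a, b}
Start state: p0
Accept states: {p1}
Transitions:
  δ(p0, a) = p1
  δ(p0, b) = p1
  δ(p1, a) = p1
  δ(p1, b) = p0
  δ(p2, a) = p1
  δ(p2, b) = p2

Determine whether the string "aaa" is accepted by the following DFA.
Processing string "aaa":
  p0 --a--> p1
  p1 --a--> p1
  p1 --a--> p1
Final state: p1
Accept states: {p1}
Yes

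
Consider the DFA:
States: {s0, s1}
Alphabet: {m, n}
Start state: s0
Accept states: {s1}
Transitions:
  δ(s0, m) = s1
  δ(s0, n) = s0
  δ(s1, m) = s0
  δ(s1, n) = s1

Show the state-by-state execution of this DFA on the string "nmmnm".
read 'n': s0 → s0
  read 'm': s0 → s1
  read 'm': s1 → s0
  read 'n': s0 → s0
  read 'm': s0 → s1
s0 -> s0 -> s1 -> s0 -> s0 -> s1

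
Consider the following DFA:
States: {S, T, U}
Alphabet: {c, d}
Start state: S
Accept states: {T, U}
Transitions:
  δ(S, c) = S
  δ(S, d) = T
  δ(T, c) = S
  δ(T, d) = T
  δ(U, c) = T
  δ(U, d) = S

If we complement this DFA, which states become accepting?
Complement accept states = All states \ Original accept states
= {S, T, U} \ {T, U}
{S}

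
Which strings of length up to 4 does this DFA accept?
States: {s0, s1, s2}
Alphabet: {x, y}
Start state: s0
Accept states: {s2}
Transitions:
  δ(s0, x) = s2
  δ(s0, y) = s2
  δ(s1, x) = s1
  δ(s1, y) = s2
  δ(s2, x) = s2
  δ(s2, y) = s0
x, y, xx, yx, xxx, xyx, xyy, yxx, yyx, yyy, xxxx, xxyx, xxyy, xyxx, xyyx, yxxx, yxyx, yxyy, yyxx, yyyx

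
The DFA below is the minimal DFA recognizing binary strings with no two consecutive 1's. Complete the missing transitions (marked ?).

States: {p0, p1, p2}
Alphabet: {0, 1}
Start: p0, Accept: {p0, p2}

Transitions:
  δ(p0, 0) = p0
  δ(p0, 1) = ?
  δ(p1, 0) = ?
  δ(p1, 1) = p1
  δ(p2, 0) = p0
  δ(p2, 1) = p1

From the language and accept set, identify what each state tracks — p0: last symbol not 1 (ok); p1: saw 11 (dead); p2: last symbol 1 (ok).
Each missing δ(q, a) is the state matching the new tracked value after reading a.
δ(p0, 1) = p2; δ(p1, 0) = p1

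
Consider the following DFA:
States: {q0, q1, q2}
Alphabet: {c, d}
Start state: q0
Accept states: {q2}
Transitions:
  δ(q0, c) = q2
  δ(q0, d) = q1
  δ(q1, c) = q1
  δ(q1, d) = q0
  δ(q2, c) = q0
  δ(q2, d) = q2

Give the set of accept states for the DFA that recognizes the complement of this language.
Complement accept states = All states \ Original accept states
= {q0, q1, q2} \ {q2}
{q0, q1}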